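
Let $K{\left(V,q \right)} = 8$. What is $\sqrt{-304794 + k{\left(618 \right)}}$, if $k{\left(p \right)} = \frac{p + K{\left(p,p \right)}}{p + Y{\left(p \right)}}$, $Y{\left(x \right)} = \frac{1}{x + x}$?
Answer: $\frac{i \sqrt{177836130046106130}}{763849} \approx 552.08 i$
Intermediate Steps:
$Y{\left(x \right)} = \frac{1}{2 x}$
$k{\left(p \right)} = \frac{8 + p}{p + \frac{1}{2 p}}$ ($k{\left(p \right)} = \frac{p + 8}{p + \frac{1}{2 p}} = \frac{8 + p}{p + \frac{1}{2 p}}$)
$\sqrt{-304794 + k{\left(618 \right)}} = \sqrt{-304794 + 2 \cdot 618 \frac{1}{1 + 2 \cdot 618^{2}} \left(8 + 618\right)} = \sqrt{-304794 + 2 \cdot 618 \frac{1}{1 + 2 \cdot 381924} \cdot 626} = \sqrt{-304794 + 2 \cdot 618 \frac{1}{1 + 763848} \cdot 626} = \sqrt{-304794 + 2 \cdot 618 \cdot \frac{1}{763849} \cdot 626} = \sqrt{-304794 + \frac{773736}{763849}} = \sqrt{- \frac{232815818370}{763849}} = \frac{i \sqrt{177836130046106130}}{763849}$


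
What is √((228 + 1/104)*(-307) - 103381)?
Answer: I*√468819390/52 ≈ 416.39*I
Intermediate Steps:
√((228 + 1/104)*(-307) - 103381) = √((23713/104)*(-307) - 103381) = √(-7279891/104 - 103381) = √(-18031515/104) = I*√468819390/52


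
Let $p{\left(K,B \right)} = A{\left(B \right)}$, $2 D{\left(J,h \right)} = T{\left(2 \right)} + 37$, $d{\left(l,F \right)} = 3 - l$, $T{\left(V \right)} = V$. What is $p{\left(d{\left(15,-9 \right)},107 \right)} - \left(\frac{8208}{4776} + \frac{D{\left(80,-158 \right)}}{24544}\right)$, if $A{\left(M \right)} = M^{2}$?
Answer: $\frac{8601761387}{751424} \approx 11447.0$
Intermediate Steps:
$D{\left(J,h \right)} = \frac{39}{2}$ ($D{\left(J,h \right)} = \frac{2 + 37}{2} = \frac{1}{2} \cdot 39 = \frac{39}{2}$)
$p{\left(K,B \right)} = B^{2}$
$p{\left(d{\left(15,-9 \right)},107 \right)} - \left(\frac{8208}{4776} + \frac{D{\left(80,-158 \right)}}{24544}\right) = 107^{2} - \left(\frac{8208}{4776} + \frac{39}{2 \cdot 24544}\right) = 11449 - \left(8208 \cdot \frac{1}{4776} + \frac{39}{2} \cdot \frac{1}{24544}\right) = 11449 - \left(\frac{342}{199} + \frac{3}{3776}\right) = 11449 - \frac{1291989}{751424} = \frac{8601761387}{751424}$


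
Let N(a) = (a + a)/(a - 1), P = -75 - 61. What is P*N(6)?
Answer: -1632/5 ≈ -326.40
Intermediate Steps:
P = -136
N(a) = 2*a/(-1 + a) (N(a) = (2*a)/(-1 + a) = 2*a/(-1 + a))
P*N(6) = -272*6/(-1 + 6) = -272*6/5 = -136*12/5 = -1632/5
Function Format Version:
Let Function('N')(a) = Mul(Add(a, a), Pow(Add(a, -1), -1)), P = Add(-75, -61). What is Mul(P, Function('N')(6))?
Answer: Rational(-1632, 5) ≈ -326.40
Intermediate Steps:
P = -136
Function('N')(a) = Mul(2, a, Pow(Add(-1, a), -1)) (Function('N')(a) = Mul(Mul(2, a), Pow(Add(-1, a), -1)) = Mul(2, a, Pow(Add(-1, a), -1)))
Mul(P, Function('N')(6)) = Mul(-136, Mul(2, 6, Pow(Add(-1, 6), -1))) = Mul(-136, Mul(2, 6, Pow(5, -1))) = Mul(-136, Mul(2, 6, Rational(1, 5))) = Mul(-136, Rational(12, 5)) = Rational(-1632, 5)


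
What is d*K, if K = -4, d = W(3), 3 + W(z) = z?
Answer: 0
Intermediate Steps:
W(z) = -3 + z
d = 0 (d = -3 + 3 = 0)
d*K = 0*(-4) = 0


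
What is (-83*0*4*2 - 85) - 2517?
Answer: -2602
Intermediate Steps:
(-83*0*4*2 - 85) - 2517 = (-0*2 - 85) - 2517 = (-83*0 - 85) - 2517 = (0 - 85) - 2517 = -85 - 2517 = -2602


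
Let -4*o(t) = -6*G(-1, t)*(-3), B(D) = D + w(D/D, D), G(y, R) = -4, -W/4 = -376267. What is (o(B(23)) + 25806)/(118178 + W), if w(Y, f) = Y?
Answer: 4304/270541 ≈ 0.015909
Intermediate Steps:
W = 1505068 (W = -4*(-376267) = 1505068)
B(D) = 1 + D (B(D) = D + D/D = D + 1 = 1 + D)
o(t) = 18 (o(t) = -(-6*(-4))*(-3)/4 = -6*(-3) = -1/4*(-72) = 18)
(o(B(23)) + 25806)/(118178 + W) = (18 + 25806)/(118178 + 1505068) = 25824/1623246 = 25824*(1/1623246) = 4304/270541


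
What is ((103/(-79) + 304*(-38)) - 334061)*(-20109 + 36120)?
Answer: -437156818830/79 ≈ -5.5336e+9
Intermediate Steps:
((103/(-79) + 304*(-38)) - 334061)*(-20109 + 36120) = ((103*(-1/79) - 11552) - 334061)*16011 = ((-103/79 - 11552) - 334061)*16011 = (-912711/79 - 334061)*16011 = -27303530/79*16011 = -437156818830/79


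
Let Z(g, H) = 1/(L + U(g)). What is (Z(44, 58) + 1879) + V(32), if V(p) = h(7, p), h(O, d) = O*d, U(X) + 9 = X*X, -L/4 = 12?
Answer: 3951538/1879 ≈ 2103.0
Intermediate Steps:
L = -48 (L = -4*12 = -48)
U(X) = -9 + X² (U(X) = -9 + X*X = -9 + X²)
Z(g, H) = 1/(-57 + g²) (Z(g, H) = 1/(-48 + (-9 + g²)) = 1/(-57 + g²))
V(p) = 7*p
(Z(44, 58) + 1879) + V(32) = (1/(-57 + 44²) + 1879) + 7*32 = (1/(-57 + 1936) + 1879) + 224 = (1/1879 + 1879) + 224 = 3530642/1879 + 224 = 3951538/1879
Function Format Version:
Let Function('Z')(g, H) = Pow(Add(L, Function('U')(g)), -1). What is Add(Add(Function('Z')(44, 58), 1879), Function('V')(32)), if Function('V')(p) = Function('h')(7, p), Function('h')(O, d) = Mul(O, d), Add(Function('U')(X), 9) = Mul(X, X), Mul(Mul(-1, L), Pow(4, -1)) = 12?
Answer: Rational(3951538, 1879) ≈ 2103.0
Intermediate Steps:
L = -48 (L = Mul(-4, 12) = -48)
Function('U')(X) = Add(-9, Pow(X, 2)) (Function('U')(X) = Add(-9, Mul(X, X)) = Add(-9, Pow(X, 2)))
Function('Z')(g, H) = Pow(Add(-57, Pow(g, 2)), -1) (Function('Z')(g, H) = Pow(Add(-48, Add(-9, Pow(g, 2))), -1) = Pow(Add(-57, Pow(g, 2)), -1))
Function('V')(p) = Mul(7, p)
Add(Add(Function('Z')(44, 58), 1879), Function('V')(32)) = Add(Add(Pow(Add(-57, Pow(44, 2)), -1), 1879), Mul(7, 32)) = Add(Add(Pow(Add(-57, 1936), -1), 1879), 224) = Add(Add(Pow(1879, -1), 1879), 224) = Add(Add(Rational(1, 1879), 1879), 224) = Add(Rational(3530642, 1879), 224) = Rational(3951538, 1879)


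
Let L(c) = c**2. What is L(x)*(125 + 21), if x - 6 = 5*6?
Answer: 189216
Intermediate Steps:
x = 36 (x = 6 + 5*6 = 6 + 30 = 36)
L(x)*(125 + 21) = 36**2*(125 + 21) = 1296*146 = 189216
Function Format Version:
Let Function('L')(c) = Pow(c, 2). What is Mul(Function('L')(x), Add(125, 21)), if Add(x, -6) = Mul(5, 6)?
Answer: 189216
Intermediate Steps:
x = 36 (x = Add(6, Mul(5, 6)) = Add(6, 30) = 36)
Mul(Function('L')(x), Add(125, 21)) = Mul(Pow(36, 2), Add(125, 21)) = Mul(1296, 146) = 189216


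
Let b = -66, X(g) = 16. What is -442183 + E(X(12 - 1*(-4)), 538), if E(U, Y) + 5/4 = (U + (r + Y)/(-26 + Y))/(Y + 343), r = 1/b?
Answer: -13164157068877/29770752 ≈ -4.4218e+5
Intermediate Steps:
r = -1/66 (r = 1/(-66) = -1/66 ≈ -0.015152)
E(U, Y) = -5/4 + (U + (-1/66 + Y)/(-26 + Y))/(343 + Y) (E(U, Y) = -5/4 + (U + (-1/66 + Y)/(-26 + Y))/(Y + 343) = -5/4 + (U + (-1/66 + Y)/(-26 + Y))/(343 + Y))
-442183 + E(X(12 - 1*(-4)), 538) = -442183 + (1471468 - 52173*538 - 3432*16 - 165*538² + 132*16*538)/(132*(-8918 + 538² + 317*538)) = -442183 + (1471468 - 28069074 - 54912 - 165*289444 + 1136256)/(132*(-8918 + 289444 + 170546)) = -442183 + (1/132)*(1471468 - 28069074 - 54912 - 47758260 + 1136256)/451072 = -442183 + (1/132)*(1/451072)*(-73274522) = -442183 - 36637261/29770752 = -13164157068877/29770752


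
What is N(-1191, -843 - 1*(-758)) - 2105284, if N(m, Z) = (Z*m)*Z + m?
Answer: -10711450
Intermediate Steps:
N(m, Z) = m + m*Z**2 (N(m, Z) = m*Z**2 + m = m + m*Z**2)
N(-1191, -843 - 1*(-758)) - 2105284 = -1191*(1 + (-843 - 1*(-758))**2) - 2105284 = -1191*(1 + (-843 + 758)**2) - 2105284 = -1191*(1 + (-85)**2) - 2105284 = -1191*(1 + 7225) - 2105284 = -1191*7226 - 2105284 = -8606166 - 2105284 = -10711450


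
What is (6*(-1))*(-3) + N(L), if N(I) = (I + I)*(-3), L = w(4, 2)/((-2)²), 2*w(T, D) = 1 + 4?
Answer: 57/4 ≈ 14.250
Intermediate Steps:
w(T, D) = 5/2 (w(T, D) = (1 + 4)/2 = (½)*5 = 5/2)
L = 5/8 (L = 5/(2*((-2)²)) = (5/2)/4 = (5/2)*(¼) = 5/8 ≈ 0.62500)
N(I) = -6*I (N(I) = (2*I)*(-3) = -6*I)
(6*(-1))*(-3) + N(L) = (6*(-1))*(-3) - 6*5/8 = -6*(-3) - 15/4 = 18 - 15/4 = 57/4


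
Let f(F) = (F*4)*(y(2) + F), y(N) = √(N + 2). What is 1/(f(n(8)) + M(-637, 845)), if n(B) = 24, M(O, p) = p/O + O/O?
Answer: 49/122288 ≈ 0.00040069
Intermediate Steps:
y(N) = √(2 + N)
M(O, p) = 1 + p/O (M(O, p) = p/O + 1 = 1 + p/O)
f(F) = 4*F*(2 + F) (f(F) = (F*4)*(√(2 + 2) + F) = (4*F)*(√4 + F) = (4*F)*(2 + F) = 4*F*(2 + F))
1/(f(n(8)) + M(-637, 845)) = 1/(4*24*(2 + 24) + (-637 + 845)/(-637)) = 1/(4*24*26 - 1/637*208) = 1/(2496 - 16/49) = 1/(122288/49) = 49/122288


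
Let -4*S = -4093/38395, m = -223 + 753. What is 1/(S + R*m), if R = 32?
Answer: 153580/2604720893 ≈ 5.8962e-5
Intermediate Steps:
m = 530
S = 4093/153580 (S = -(-4093)/(4*38395) = -¼*(-4093/38395) = 4093/153580 ≈ 0.026651)
1/(S + R*m) = 1/(4093/153580 + 32*530) = 1/(4093/153580 + 16960) = 1/(2604720893/153580) = 153580/2604720893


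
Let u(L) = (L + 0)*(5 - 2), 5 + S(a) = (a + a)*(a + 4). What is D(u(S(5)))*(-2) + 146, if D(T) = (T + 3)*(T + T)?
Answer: -263014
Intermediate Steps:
S(a) = -5 + 2*a*(4 + a) (S(a) = -5 + (a + a)*(a + 4) = -5 + (2*a)*(4 + a) = -5 + 2*a*(4 + a))
u(L) = 3*L (u(L) = L*3 = 3*L)
D(T) = 2*T*(3 + T) (D(T) = (3 + T)*(2*T) = 2*T*(3 + T))
D(u(S(5)))*(-2) + 146 = (2*(3*(-5 + 2*5² + 8*5))*(3 + 3*(-5 + 2*5² + 8*5)))*(-2) + 146 = (2*(3*(-5 + 2*25 + 40))*(3 + 3*(-5 + 2*25 + 40)))*(-2) + 146 = (2*(3*(-5 + 50 + 40))*(3 + 3*(-5 + 50 + 40)))*(-2) + 146 = (2*(3*85)*(3 + 3*85))*(-2) + 146 = (2*255*(3 + 255))*(-2) + 146 = (2*255*258)*(-2) + 146 = 131580*(-2) + 146 = -263160 + 146 = -263014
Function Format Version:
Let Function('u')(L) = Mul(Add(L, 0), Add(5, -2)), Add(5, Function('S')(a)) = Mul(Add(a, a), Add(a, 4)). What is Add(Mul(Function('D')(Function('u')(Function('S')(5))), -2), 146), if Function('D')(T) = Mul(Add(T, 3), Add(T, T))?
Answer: -263014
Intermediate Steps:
Function('S')(a) = Add(-5, Mul(2, a, Add(4, a))) (Function('S')(a) = Add(-5, Mul(Add(a, a), Add(a, 4))) = Add(-5, Mul(Mul(2, a), Add(4, a))) = Add(-5, Mul(2, a, Add(4, a))))
Function('u')(L) = Mul(3, L) (Function('u')(L) = Mul(L, 3) = Mul(3, L))
Function('D')(T) = Mul(2, T, Add(3, T)) (Function('D')(T) = Mul(Add(3, T), Mul(2, T)) = Mul(2, T, Add(3, T)))
Add(Mul(Function('D')(Function('u')(Function('S')(5))), -2), 146) = Add(Mul(Mul(2, Mul(3, Add(-5, Mul(2, Pow(5, 2)), Mul(8, 5))), Add(3, Mul(3, Add(-5, Mul(2, Pow(5, 2)), Mul(8, 5))))), -2), 146) = Add(Mul(Mul(2, Mul(3, Add(-5, Mul(2, 25), 40)), Add(3, Mul(3, Add(-5, Mul(2, 25), 40)))), -2), 146) = Add(Mul(Mul(2, Mul(3, Add(-5, 50, 40)), Add(3, Mul(3, Add(-5, 50, 40)))), -2), 146) = Add(Mul(Mul(2, Mul(3, 85), Add(3, Mul(3, 85))), -2), 146) = Add(Mul(Mul(2, 255, Add(3, 255)), -2), 146) = Add(Mul(Mul(2, 255, 258), -2), 146) = Add(Mul(131580, -2), 146) = Add(-263160, 146) = -263014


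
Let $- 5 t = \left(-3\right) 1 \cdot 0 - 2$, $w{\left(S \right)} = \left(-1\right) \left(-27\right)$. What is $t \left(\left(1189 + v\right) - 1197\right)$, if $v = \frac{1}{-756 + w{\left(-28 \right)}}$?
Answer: $- \frac{11666}{3645} \approx -3.2006$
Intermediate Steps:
$w{\left(S \right)} = 27$
$v = - \frac{1}{729}$ ($v = \frac{1}{-756 + 27} = \frac{1}{-729} = - \frac{1}{729} \approx -0.0013717$)
$t = \frac{2}{5}$ ($t = - \frac{\left(-3\right) 1 \cdot 0 - 2}{5} = - \frac{\left(-3\right) 0 - 2}{5} = - \frac{0 - 2}{5} = \left(- \frac{1}{5}\right) \left(-2\right) = \frac{2}{5} \approx 0.4$)
$t \left(\left(1189 + v\right) - 1197\right) = \frac{2 \left(\left(1189 - \frac{1}{729}\right) - 1197\right)}{5} = \frac{2 \left(\frac{866780}{729} - 1197\right)}{5} = \frac{2}{5} \left(- \frac{5833}{729}\right) = - \frac{11666}{3645}$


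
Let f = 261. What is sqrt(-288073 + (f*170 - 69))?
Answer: 2*I*sqrt(60943) ≈ 493.73*I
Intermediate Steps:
sqrt(-288073 + (f*170 - 69)) = sqrt(-288073 + (261*170 - 69)) = sqrt(-288073 + (44370 - 69)) = sqrt(-288073 + 44301) = sqrt(-243772) = 2*I*sqrt(60943)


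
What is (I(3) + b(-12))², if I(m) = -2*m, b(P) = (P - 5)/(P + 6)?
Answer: 361/36 ≈ 10.028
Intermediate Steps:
b(P) = (-5 + P)/(6 + P)
(I(3) + b(-12))² = (-2*3 + (-5 - 12)/(6 - 12))² = (-6 - 17/(-6))² = (-6 - ⅙*(-17))² = (-6 + 17/6)² = (-19/6)² = 361/36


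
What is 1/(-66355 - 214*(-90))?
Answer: -1/47095 ≈ -2.1234e-5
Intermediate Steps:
1/(-66355 - 214*(-90)) = 1/(-66355 + 19260) = 1/(-47095) = -1/47095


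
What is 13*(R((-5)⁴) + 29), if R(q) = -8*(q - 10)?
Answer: -63583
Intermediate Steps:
R(q) = 80 - 8*q (R(q) = -8*(-10 + q) = 80 - 8*q)
13*(R((-5)⁴) + 29) = 13*((80 - 8*(-5)⁴) + 29) = 13*((80 - 8*625) + 29) = 13*((80 - 5000) + 29) = 13*(-4920 + 29) = 13*(-4891) = -63583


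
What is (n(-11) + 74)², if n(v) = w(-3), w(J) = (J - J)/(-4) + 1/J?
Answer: 48841/9 ≈ 5426.8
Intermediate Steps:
w(J) = 1/J (w(J) = 0*(-¼) + 1/J = 0 + 1/J = 1/J)
n(v) = -⅓ (n(v) = 1/(-3) = -⅓)
(n(-11) + 74)² = (-⅓ + 74)² = (221/3)² = 48841/9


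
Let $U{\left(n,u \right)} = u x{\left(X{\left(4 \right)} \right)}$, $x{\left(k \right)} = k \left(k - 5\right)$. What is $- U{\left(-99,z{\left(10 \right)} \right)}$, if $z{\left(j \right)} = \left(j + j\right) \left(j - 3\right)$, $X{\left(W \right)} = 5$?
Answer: $0$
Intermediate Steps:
$z{\left(j \right)} = 2 j \left(-3 + j\right)$
$x{\left(k \right)} = k \left(-5 + k\right)$
$U{\left(n,u \right)} = 0$ ($U{\left(n,u \right)} = u 5 \left(-5 + 5\right) = u 5 \cdot 0 = u 0 = 0$)
$- U{\left(-99,z{\left(10 \right)} \right)} = \left(-1\right) 0 = 0$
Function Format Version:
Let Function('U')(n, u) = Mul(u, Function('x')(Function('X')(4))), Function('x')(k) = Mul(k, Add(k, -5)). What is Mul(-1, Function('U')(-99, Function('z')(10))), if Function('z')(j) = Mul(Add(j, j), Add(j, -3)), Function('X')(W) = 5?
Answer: 0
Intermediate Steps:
Function('z')(j) = Mul(2, j, Add(-3, j)) (Function('z')(j) = Mul(Mul(2, j), Add(-3, j)) = Mul(2, j, Add(-3, j)))
Function('x')(k) = Mul(k, Add(-5, k))
Function('U')(n, u) = 0 (Function('U')(n, u) = Mul(u, Mul(5, Add(-5, 5))) = Mul(u, Mul(5, 0)) = Mul(u, 0) = 0)
Mul(-1, Function('U')(-99, Function('z')(10))) = Mul(-1, 0) = 0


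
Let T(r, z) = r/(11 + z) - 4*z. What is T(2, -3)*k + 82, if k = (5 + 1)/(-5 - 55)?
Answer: 3231/40 ≈ 80.775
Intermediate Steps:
T(r, z) = -4*z + r/(11 + z) (T(r, z) = r/(11 + z) - 4*z = -4*z + r/(11 + z))
k = -⅒ (k = 6/(-60) = 6*(-1/60) = -⅒ ≈ -0.10000)
T(2, -3)*k + 82 = ((2 - 44*(-3) - 4*(-3)²)/(11 - 3))*(-⅒) + 82 = ((2 + 132 - 4*9)/8)*(-⅒) + 82 = ((2 + 132 - 36)/8)*(-⅒) + 82 = ((⅛)*98)*(-⅒) + 82 = (49/4)*(-⅒) + 82 = -49/40 + 82 = 3231/40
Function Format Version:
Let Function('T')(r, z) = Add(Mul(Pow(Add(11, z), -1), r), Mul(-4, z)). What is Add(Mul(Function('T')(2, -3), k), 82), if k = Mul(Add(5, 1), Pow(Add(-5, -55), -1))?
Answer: Rational(3231, 40) ≈ 80.775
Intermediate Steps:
Function('T')(r, z) = Add(Mul(-4, z), Mul(r, Pow(Add(11, z), -1))) (Function('T')(r, z) = Add(Mul(r, Pow(Add(11, z), -1)), Mul(-4, z)) = Add(Mul(-4, z), Mul(r, Pow(Add(11, z), -1))))
k = Rational(-1, 10) (k = Mul(6, Pow(-60, -1)) = Mul(6, Rational(-1, 60)) = Rational(-1, 10) ≈ -0.10000)
Add(Mul(Function('T')(2, -3), k), 82) = Add(Mul(Mul(Pow(Add(11, -3), -1), Add(2, Mul(-44, -3), Mul(-4, Pow(-3, 2)))), Rational(-1, 10)), 82) = Add(Mul(Mul(Pow(8, -1), Add(2, 132, Mul(-4, 9))), Rational(-1, 10)), 82) = Add(Mul(Mul(Rational(1, 8), Add(2, 132, -36)), Rational(-1, 10)), 82) = Add(Mul(Mul(Rational(1, 8), 98), Rational(-1, 10)), 82) = Add(Mul(Rational(49, 4), Rational(-1, 10)), 82) = Add(Rational(-49, 40), 82) = Rational(3231, 40)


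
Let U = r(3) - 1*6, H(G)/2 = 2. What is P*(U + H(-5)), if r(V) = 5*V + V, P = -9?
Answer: -144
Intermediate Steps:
H(G) = 4 (H(G) = 2*2 = 4)
r(V) = 6*V
U = 12 (U = 6*3 - 1*6 = 18 - 6 = 12)
P*(U + H(-5)) = -9*(12 + 4) = -9*16 = -144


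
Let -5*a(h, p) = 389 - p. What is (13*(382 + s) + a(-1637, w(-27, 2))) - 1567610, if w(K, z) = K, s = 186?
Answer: -7801546/5 ≈ -1.5603e+6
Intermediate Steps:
a(h, p) = -389/5 + p/5 (a(h, p) = -(389 - p)/5 = -389/5 + p/5)
(13*(382 + s) + a(-1637, w(-27, 2))) - 1567610 = (13*(382 + 186) + (-389/5 + (⅕)*(-27))) - 1567610 = (13*568 + (-389/5 - 27/5)) - 1567610 = (7384 - 416/5) - 1567610 = 36504/5 - 1567610 = -7801546/5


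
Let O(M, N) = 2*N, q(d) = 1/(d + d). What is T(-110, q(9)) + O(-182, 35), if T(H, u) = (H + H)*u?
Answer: 520/9 ≈ 57.778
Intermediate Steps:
q(d) = 1/(2*d)
T(H, u) = 2*H*u (T(H, u) = (2*H)*u = 2*H*u)
T(-110, q(9)) + O(-182, 35) = 2*(-110)*((1/2)/9) + 2*35 = 2*(-110)*((1/2)*(1/9)) + 70 = 2*(-110)*(1/18) + 70 = -110/9 + 70 = 520/9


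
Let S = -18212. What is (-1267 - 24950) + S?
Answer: -44429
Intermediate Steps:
(-1267 - 24950) + S = (-1267 - 24950) - 18212 = -26217 - 18212 = -44429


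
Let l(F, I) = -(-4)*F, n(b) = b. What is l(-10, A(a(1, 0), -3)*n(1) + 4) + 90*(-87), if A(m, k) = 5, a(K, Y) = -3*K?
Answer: -7870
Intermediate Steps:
l(F, I) = 4*F
l(-10, A(a(1, 0), -3)*n(1) + 4) + 90*(-87) = 4*(-10) + 90*(-87) = -40 - 7830 = -7870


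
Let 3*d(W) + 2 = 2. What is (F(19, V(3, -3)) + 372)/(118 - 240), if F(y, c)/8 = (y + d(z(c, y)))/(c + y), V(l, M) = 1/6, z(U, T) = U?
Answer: -21846/7015 ≈ -3.1142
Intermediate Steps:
V(l, M) = ⅙
d(W) = 0 (d(W) = -⅔ + (⅓)*2 = -⅔ + ⅔ = 0)
F(y, c) = 8*y/(c + y) (F(y, c) = 8*((y + 0)/(c + y)) = 8*(y/(c + y)) = 8*y/(c + y))
(F(19, V(3, -3)) + 372)/(118 - 240) = (8*19/(⅙ + 19) + 372)/(118 - 240) = (8*19/(115/6) + 372)/(-122) = (8*19*(6/115) + 372)*(-1/122) = (912/115 + 372)*(-1/122) = (43692/115)*(-1/122) = -21846/7015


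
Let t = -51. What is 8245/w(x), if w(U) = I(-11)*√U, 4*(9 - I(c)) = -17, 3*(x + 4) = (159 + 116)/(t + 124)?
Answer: -32980*I*√131619/31853 ≈ -375.63*I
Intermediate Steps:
x = -601/219 (x = -4 + ((159 + 116)/(-51 + 124))/3 = -4 + (275/73)/3 = -4 + (275*(1/73))/3 = -4 + (⅓)*(275/73) = -4 + 275/219 = -601/219 ≈ -2.7443)
I(c) = 53/4 (I(c) = 9 - ¼*(-17) = 9 + 17/4 = 53/4)
w(U) = 53*√U/4
8245/w(x) = 8245/((53*√(-601/219)/4)) = 8245/((53*(I*√131619/219)/4)) = 8245/((53*I*√131619/876)) = 8245*(-4*I*√131619/31853) = -32980*I*√131619/31853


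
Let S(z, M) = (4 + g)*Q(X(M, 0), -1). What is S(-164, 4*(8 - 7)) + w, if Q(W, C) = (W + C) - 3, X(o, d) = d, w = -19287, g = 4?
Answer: -19319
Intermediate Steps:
Q(W, C) = -3 + C + W (Q(W, C) = (C + W) - 3 = -3 + C + W)
S(z, M) = -32 (S(z, M) = (4 + 4)*(-3 - 1 + 0) = 8*(-4) = -32)
S(-164, 4*(8 - 7)) + w = -32 - 19287 = -19319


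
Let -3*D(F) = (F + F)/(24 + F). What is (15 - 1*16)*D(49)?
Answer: 98/219 ≈ 0.44749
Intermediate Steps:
D(F) = -2*F/(3*(24 + F)) (D(F) = -(F + F)/(3*(24 + F)) = -2*F/(3*(24 + F)))
(15 - 1*16)*D(49) = (15 - 1*16)*(-2*49/(72 + 3*49)) = (15 - 16)*(-2*49/(72 + 147)) = -(-2)*49/219 = -1*(-98/219) = 98/219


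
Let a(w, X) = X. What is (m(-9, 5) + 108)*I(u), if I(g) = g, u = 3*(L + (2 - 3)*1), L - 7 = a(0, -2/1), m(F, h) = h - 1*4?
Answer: 1308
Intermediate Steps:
m(F, h) = -4 + h (m(F, h) = h - 4 = -4 + h)
L = 5 (L = 7 - 2/1 = 7 - 2*1 = 7 - 2 = 5)
u = 12 (u = 3*(5 + (2 - 3)*1) = 3*(5 - 1*1) = 3*(5 - 1) = 3*4 = 12)
(m(-9, 5) + 108)*I(u) = ((-4 + 5) + 108)*12 = (1 + 108)*12 = 109*12 = 1308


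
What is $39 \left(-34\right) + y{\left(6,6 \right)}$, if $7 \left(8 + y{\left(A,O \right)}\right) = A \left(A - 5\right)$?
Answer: $- \frac{9332}{7} \approx -1333.1$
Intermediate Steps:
$y{\left(A,O \right)} = -8 + \frac{A \left(-5 + A\right)}{7}$ ($y{\left(A,O \right)} = -8 + \frac{A \left(A - 5\right)}{7} = -8 + \frac{A \left(-5 + A\right)}{7}$)
$39 \left(-34\right) + y{\left(6,6 \right)} = 39 \left(-34\right) - \left(\frac{86}{7} - \frac{36}{7}\right) = -1326 - \frac{50}{7} = - \frac{9332}{7}$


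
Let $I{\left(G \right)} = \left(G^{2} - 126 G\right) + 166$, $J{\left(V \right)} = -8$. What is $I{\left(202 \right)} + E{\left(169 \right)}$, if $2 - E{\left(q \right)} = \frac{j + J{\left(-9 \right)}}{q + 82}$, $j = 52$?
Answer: $\frac{3895476}{251} \approx 15520.0$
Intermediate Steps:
$I{\left(G \right)} = 166 + G^{2} - 126 G$
$E{\left(q \right)} = 2 - \frac{44}{82 + q}$ ($E{\left(q \right)} = 2 - \frac{52 - 8}{q + 82} = 2 - \frac{44}{82 + q}$)
$I{\left(202 \right)} + E{\left(169 \right)} = \left(166 + 202^{2} - 25452\right) + \frac{2 \left(60 + 169\right)}{82 + 169} = \left(166 + 40804 - 25452\right) + 2 \cdot \frac{1}{251} \cdot 229 = 15518 + 2 \cdot \frac{1}{251} \cdot 229 = 15518 + \frac{458}{251} = \frac{3895476}{251}$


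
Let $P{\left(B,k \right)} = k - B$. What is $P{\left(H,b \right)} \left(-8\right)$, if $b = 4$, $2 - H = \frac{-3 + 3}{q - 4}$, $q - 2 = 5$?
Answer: $-16$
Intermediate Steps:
$q = 7$ ($q = 2 + 5 = 7$)
$H = 2$ ($H = 2 - \frac{-3 + 3}{7 - 4} = 2 - \frac{0}{3} = 2 - 0 \cdot \frac{1}{3} = 2 - 0 = 2 + 0 = 2$)
$P{\left(H,b \right)} \left(-8\right) = \left(4 - 2\right) \left(-8\right) = 2 \left(-8\right) = -16$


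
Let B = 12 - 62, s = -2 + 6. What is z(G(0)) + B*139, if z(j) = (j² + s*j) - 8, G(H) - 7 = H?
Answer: -6881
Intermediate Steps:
s = 4
B = -50
G(H) = 7 + H
z(j) = -8 + j² + 4*j (z(j) = (j² + 4*j) - 8 = -8 + j² + 4*j)
z(G(0)) + B*139 = (-8 + (7 + 0)² + 4*(7 + 0)) - 50*139 = (-8 + 7² + 4*7) - 6950 = (-8 + 49 + 28) - 6950 = 69 - 6950 = -6881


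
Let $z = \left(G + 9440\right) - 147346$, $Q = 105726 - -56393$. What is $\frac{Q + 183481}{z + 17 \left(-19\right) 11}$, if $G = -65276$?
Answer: $- \frac{69120}{41347} \approx -1.6717$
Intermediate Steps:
$Q = 162119$ ($Q = 105726 + 56393 = 162119$)
$z = -203182$ ($z = \left(-65276 + 9440\right) - 147346 = -55836 - 147346 = -203182$)
$\frac{Q + 183481}{z + 17 \left(-19\right) 11} = \frac{162119 + 183481}{-203182 + 17 \left(-19\right) 11} = \frac{345600}{-203182 - 3553} = \frac{345600}{-206735} = 345600 \left(- \frac{1}{206735}\right) = - \frac{69120}{41347}$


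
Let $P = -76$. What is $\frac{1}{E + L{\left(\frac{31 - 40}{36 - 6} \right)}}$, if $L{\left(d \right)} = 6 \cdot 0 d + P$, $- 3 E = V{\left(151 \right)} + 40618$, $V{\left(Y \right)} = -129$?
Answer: $- \frac{3}{40717} \approx -7.3679 \cdot 10^{-5}$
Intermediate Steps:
$E = - \frac{40489}{3}$ ($E = - \frac{-129 + 40618}{3} = \left(- \frac{1}{3}\right) 40489 = - \frac{40489}{3} \approx -13496.0$)
$L{\left(d \right)} = -76$ ($L{\left(d \right)} = 6 \cdot 0 d - 76 = 0 d - 76 = 0 - 76 = -76$)
$\frac{1}{E + L{\left(\frac{31 - 40}{36 - 6} \right)}} = \frac{1}{- \frac{40489}{3} - 76} = \frac{1}{- \frac{40717}{3}} = - \frac{3}{40717}$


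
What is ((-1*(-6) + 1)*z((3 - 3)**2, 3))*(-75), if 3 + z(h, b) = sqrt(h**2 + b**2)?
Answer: 0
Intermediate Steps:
z(h, b) = -3 + sqrt(b**2 + h**2) (z(h, b) = -3 + sqrt(h**2 + b**2) = -3 + sqrt(b**2 + h**2))
((-1*(-6) + 1)*z((3 - 3)**2, 3))*(-75) = ((-1*(-6) + 1)*(-3 + sqrt(3**2 + ((3 - 3)**2)**2)))*(-75) = ((6 + 1)*(-3 + sqrt(9 + (0**2)**2)))*(-75) = (7*(-3 + sqrt(9 + 0**2)))*(-75) = (7*(-3 + sqrt(9 + 0)))*(-75) = (7*(-3 + sqrt(9)))*(-75) = (7*(-3 + 3))*(-75) = (7*0)*(-75) = 0*(-75) = 0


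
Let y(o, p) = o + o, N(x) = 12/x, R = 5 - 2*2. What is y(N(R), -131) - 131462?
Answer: -131438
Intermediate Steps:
R = 1 (R = 5 - 4 = 1)
y(o, p) = 2*o
y(N(R), -131) - 131462 = 2*(12/1) - 131462 = 2*(12*1) - 131462 = 2*12 - 131462 = 24 - 131462 = -131438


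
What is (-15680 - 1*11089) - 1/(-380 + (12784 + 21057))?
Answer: -895717510/33461 ≈ -26769.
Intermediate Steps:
(-15680 - 1*11089) - 1/(-380 + (12784 + 21057)) = (-15680 - 11089) - 1/(-380 + 33841) = -26769 - 1/33461 = -895717510/33461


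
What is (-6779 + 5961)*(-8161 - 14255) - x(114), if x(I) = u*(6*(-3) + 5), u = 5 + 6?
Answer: 18336431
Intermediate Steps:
u = 11
x(I) = -143 (x(I) = 11*(6*(-3) + 5) = 11*(-18 + 5) = 11*(-13) = -143)
(-6779 + 5961)*(-8161 - 14255) - x(114) = (-6779 + 5961)*(-8161 - 14255) - 1*(-143) = -818*(-22416) + 143 = 18336288 + 143 = 18336431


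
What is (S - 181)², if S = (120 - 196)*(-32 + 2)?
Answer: 4405801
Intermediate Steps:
S = 2280 (S = -76*(-30) = 2280)
(S - 181)² = (2280 - 181)² = 2099² = 4405801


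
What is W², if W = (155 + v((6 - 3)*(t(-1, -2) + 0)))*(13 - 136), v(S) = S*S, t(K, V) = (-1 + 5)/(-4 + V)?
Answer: 382476249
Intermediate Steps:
t(K, V) = 4/(-4 + V)
v(S) = S²
W = -19557 (W = (155 + ((6 - 3)*(4/(-4 - 2) + 0))²)*(13 - 136) = (155 + (3*(4/(-6) + 0))²)*(-123) = (155 + (3*(4*(-⅙) + 0))²)*(-123) = (155 + (3*(-⅔ + 0))²)*(-123) = (155 + (3*(-⅔))²)*(-123) = (155 + (-2)²)*(-123) = (155 + 4)*(-123) = 159*(-123) = -19557)
W² = (-19557)² = 382476249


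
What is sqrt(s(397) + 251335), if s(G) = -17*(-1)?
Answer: 6*sqrt(6982) ≈ 501.35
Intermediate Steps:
s(G) = 17
sqrt(s(397) + 251335) = sqrt(17 + 251335) = sqrt(251352) = 6*sqrt(6982)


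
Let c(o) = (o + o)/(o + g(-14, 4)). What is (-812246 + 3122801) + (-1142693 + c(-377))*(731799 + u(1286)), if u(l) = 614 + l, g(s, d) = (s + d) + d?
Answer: -321102970317270/383 ≈ -8.3839e+11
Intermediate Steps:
g(s, d) = s + 2*d (g(s, d) = (d + s) + d = s + 2*d)
c(o) = 2*o/(-6 + o) (c(o) = (o + o)/(o + (-14 + 2*4)) = (2*o)/(o + (-14 + 8)) = (2*o)/(o - 6) = (2*o)/(-6 + o) = 2*o/(-6 + o))
(-812246 + 3122801) + (-1142693 + c(-377))*(731799 + u(1286)) = (-812246 + 3122801) + (-1142693 + 2*(-377)/(-6 - 377))*(731799 + (614 + 1286)) = 2310555 + (-1142693 + 2*(-377)/(-383))*(731799 + 1900) = 2310555 + (-1142693 + 2*(-377)*(-1/383))*733699 = 2310555 + (-1142693 + 754/383)*733699 = 2310555 - 437650665/383*733699 = 2310555 - 321103855259835/383 = -321102970317270/383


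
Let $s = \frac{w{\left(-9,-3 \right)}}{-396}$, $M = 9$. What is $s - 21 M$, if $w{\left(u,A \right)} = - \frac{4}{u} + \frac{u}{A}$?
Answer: $- \frac{673627}{3564} \approx -189.01$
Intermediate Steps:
$s = - \frac{31}{3564}$ ($s = \frac{- \frac{4}{-9} - \frac{9}{-3}}{-396} = \left(\left(-4\right) \left(- \frac{1}{9}\right) - -3\right) \left(- \frac{1}{396}\right) = \left(\frac{4}{9} + 3\right) \left(- \frac{1}{396}\right) = \frac{31}{9} \left(- \frac{1}{396}\right) = - \frac{31}{3564} \approx -0.0086981$)
$s - 21 M = - \frac{31}{3564} - 189 = - \frac{673627}{3564}$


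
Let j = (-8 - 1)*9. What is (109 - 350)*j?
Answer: 19521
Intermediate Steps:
j = -81 (j = -9*9 = -81)
(109 - 350)*j = (109 - 350)*(-81) = -241*(-81) = 19521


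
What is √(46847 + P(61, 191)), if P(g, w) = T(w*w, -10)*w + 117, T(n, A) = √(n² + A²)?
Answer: √(46964 + 191*√1330863461) ≈ 2648.6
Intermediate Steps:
T(n, A) = √(A² + n²)
P(g, w) = 117 + w*√(100 + w⁴) (P(g, w) = √((-10)² + (w*w)²)*w + 117 = √(100 + (w²)²)*w + 117 = √(100 + w⁴)*w + 117 = w*√(100 + w⁴) + 117 = 117 + w*√(100 + w⁴))
√(46847 + P(61, 191)) = √(46847 + (117 + 191*√(100 + 191⁴))) = √(46847 + (117 + 191*√(100 + 1330863361))) = √(46847 + (117 + 191*√1330863461)) = √(46964 + 191*√1330863461)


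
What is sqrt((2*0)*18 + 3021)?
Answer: sqrt(3021) ≈ 54.964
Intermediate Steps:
sqrt((2*0)*18 + 3021) = sqrt(0*18 + 3021) = sqrt(0 + 3021) = sqrt(3021)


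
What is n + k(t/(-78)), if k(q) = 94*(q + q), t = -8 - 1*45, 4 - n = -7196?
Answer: 285782/39 ≈ 7327.7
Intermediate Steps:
n = 7200 (n = 4 - 1*(-7196) = 4 + 7196 = 7200)
t = -53 (t = -8 - 45 = -53)
k(q) = 188*q (k(q) = 94*(2*q) = 188*q)
n + k(t/(-78)) = 7200 + 188*(-53/(-78)) = 7200 + 188*(-53*(-1/78)) = 7200 + 188*(53/78) = 7200 + 4982/39 = 285782/39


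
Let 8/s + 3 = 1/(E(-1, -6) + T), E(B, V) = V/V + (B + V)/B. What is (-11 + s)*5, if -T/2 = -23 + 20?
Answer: -2815/41 ≈ -68.659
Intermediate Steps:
E(B, V) = 1 + (B + V)/B
T = 6 (T = -2*(-23 + 20) = -2*(-3) = 6)
s = -112/41 (s = 8/(-3 + 1/((2 - 6/(-1)) + 6)) = 8/(-3 + 1/((2 - 6*(-1)) + 6)) = 8/(-3 + 1/((2 + 6) + 6)) = 8/(-3 + 1/(8 + 6)) = 8/(-3 + 1/14) = 8/(-41/14) = 8*(-14/41) = -112/41 ≈ -2.7317)
(-11 + s)*5 = (-11 - 112/41)*5 = -563/41*5 = -2815/41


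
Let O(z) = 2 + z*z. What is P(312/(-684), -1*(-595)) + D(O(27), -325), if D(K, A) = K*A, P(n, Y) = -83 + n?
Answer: -13546532/57 ≈ -2.3766e+5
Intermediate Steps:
O(z) = 2 + z**2
D(K, A) = A*K
P(312/(-684), -1*(-595)) + D(O(27), -325) = (-83 + 312/(-684)) - 325*(2 + 27**2) = (-83 + 312*(-1/684)) - 325*(2 + 729) = (-83 - 26/57) - 325*731 = -4757/57 - 237575 = -13546532/57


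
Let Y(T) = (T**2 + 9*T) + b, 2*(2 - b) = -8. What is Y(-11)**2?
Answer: 784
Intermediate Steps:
b = 6 (b = 2 - 1/2*(-8) = 2 + 4 = 6)
Y(T) = 6 + T**2 + 9*T (Y(T) = (T**2 + 9*T) + 6 = 6 + T**2 + 9*T)
Y(-11)**2 = (6 + (-11)**2 + 9*(-11))**2 = (6 + 121 - 99)**2 = 28**2 = 784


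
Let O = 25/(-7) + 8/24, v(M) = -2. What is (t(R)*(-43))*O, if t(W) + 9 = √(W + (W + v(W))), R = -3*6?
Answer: -8772/7 + 2924*I*√38/21 ≈ -1253.1 + 858.32*I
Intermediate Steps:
R = -18
t(W) = -9 + √(-2 + 2*W) (t(W) = -9 + √(W + (W - 2)) = -9 + √(W + (-2 + W)) = -9 + √(-2 + 2*W))
O = -68/21 (O = 25*(-⅐) + 8*(1/24) = -25/7 + ⅓ = -68/21 ≈ -3.2381)
(t(R)*(-43))*O = ((-9 + √(-2 + 2*(-18)))*(-43))*(-68/21) = ((-9 + √(-2 - 36))*(-43))*(-68/21) = ((-9 + √(-38))*(-43))*(-68/21) = ((-9 + I*√38)*(-43))*(-68/21) = (387 - 43*I*√38)*(-68/21) = -8772/7 + 2924*I*√38/21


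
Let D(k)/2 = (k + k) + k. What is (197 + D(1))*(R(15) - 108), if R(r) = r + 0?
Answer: -18879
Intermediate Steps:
D(k) = 6*k (D(k) = 2*((k + k) + k) = 2*(2*k + k) = 2*(3*k) = 6*k)
R(r) = r
(197 + D(1))*(R(15) - 108) = (197 + 6*1)*(15 - 108) = (197 + 6)*(-93) = 203*(-93) = -18879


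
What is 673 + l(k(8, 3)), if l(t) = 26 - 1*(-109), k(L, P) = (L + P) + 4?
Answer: 808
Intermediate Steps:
k(L, P) = 4 + L + P
l(t) = 135 (l(t) = 26 + 109 = 135)
673 + l(k(8, 3)) = 673 + 135 = 808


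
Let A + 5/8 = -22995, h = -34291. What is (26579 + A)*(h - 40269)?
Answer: -267176440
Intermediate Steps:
A = -183965/8 (A = -5/8 - 22995 = -183965/8 ≈ -22996.)
(26579 + A)*(h - 40269) = (26579 - 183965/8)*(-34291 - 40269) = (28667/8)*(-74560) = -267176440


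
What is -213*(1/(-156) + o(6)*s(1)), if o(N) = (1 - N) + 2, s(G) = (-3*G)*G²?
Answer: -99613/52 ≈ -1915.6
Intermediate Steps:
s(G) = -3*G³
o(N) = 3 - N
-213*(1/(-156) + o(6)*s(1)) = -213*(1/(-156) + (3 - 1*6)*(-3*1³)) = -213*(-1/156 + (3 - 6)*(-3*1)) = -213*(-1/156 - 3*(-3)) = -213*(-1/156 + 9) = -213*1403/156 = -99613/52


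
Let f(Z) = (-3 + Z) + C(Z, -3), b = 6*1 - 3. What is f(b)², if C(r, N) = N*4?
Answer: 144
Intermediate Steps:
C(r, N) = 4*N
b = 3 (b = 6 - 3 = 3)
f(Z) = -15 + Z (f(Z) = (-3 + Z) + 4*(-3) = (-3 + Z) - 12 = -15 + Z)
f(b)² = (-15 + 3)² = (-12)² = 144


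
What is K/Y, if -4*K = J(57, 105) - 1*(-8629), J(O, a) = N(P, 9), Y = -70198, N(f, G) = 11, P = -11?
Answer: 1080/35099 ≈ 0.030770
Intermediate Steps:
J(O, a) = 11
K = -2160 (K = -(11 - 1*(-8629))/4 = -(11 + 8629)/4 = -¼*8640 = -2160)
K/Y = -2160/(-70198) = -2160*(-1/70198) = 1080/35099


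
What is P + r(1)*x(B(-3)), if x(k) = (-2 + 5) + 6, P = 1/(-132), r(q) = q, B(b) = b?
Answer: 1187/132 ≈ 8.9924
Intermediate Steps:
P = -1/132 ≈ -0.0075758
x(k) = 9 (x(k) = 3 + 6 = 9)
P + r(1)*x(B(-3)) = -1/132 + 1*9 = -1/132 + 9 = 1187/132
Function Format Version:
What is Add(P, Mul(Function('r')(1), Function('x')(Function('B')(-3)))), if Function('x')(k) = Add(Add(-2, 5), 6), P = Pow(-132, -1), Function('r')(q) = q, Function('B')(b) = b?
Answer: Rational(1187, 132) ≈ 8.9924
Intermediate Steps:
P = Rational(-1, 132) ≈ -0.0075758
Function('x')(k) = 9 (Function('x')(k) = Add(3, 6) = 9)
Add(P, Mul(Function('r')(1), Function('x')(Function('B')(-3)))) = Add(Rational(-1, 132), Mul(1, 9)) = Add(Rational(-1, 132), 9) = Rational(1187, 132)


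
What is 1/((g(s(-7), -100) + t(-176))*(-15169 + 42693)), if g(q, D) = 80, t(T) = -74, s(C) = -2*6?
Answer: 1/165144 ≈ 6.0553e-6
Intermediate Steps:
s(C) = -12
1/((g(s(-7), -100) + t(-176))*(-15169 + 42693)) = 1/((80 - 74)*(-15169 + 42693)) = 1/(6*27524) = 1/165144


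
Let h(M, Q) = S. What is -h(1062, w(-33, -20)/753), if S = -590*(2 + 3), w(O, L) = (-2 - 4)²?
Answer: 2950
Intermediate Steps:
w(O, L) = 36 (w(O, L) = (-6)² = 36)
S = -2950 (S = -590*5 = -2950)
h(M, Q) = -2950
-h(1062, w(-33, -20)/753) = -1*(-2950) = 2950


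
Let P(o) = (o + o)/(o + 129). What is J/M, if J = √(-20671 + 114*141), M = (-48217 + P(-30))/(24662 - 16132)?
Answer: -281490*I*√4597/1591181 ≈ -11.994*I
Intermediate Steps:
P(o) = 2*o/(129 + o) (P(o) = (2*o)/(129 + o) = 2*o/(129 + o))
M = -1591181/281490 (M = (-48217 + 2*(-30)/(129 - 30))/(24662 - 16132) = (-48217 + 2*(-30)/99)/8530 = (-48217 + 2*(-30)*(1/99))*(1/8530) = (-48217 - 20/33)*(1/8530) = -1591181/33*1/8530 = -1591181/281490 ≈ -5.6527)
J = I*√4597 (J = √(-20671 + 16074) = √(-4597) = I*√4597 ≈ 67.801*I)
J/M = (I*√4597)/(-1591181/281490) = (I*√4597)*(-281490/1591181) = -281490*I*√4597/1591181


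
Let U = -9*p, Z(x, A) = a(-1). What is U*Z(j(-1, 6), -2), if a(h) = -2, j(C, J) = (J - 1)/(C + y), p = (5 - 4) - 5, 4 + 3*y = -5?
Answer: -72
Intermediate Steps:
y = -3 (y = -4/3 + (1/3)*(-5) = -4/3 - 5/3 = -3)
p = -4 (p = 1 - 5 = -4)
j(C, J) = (-1 + J)/(-3 + C) (j(C, J) = (J - 1)/(C - 3) = (-1 + J)/(-3 + C))
Z(x, A) = -2
U = 36 (U = -9*(-4) = 36)
U*Z(j(-1, 6), -2) = 36*(-2) = -72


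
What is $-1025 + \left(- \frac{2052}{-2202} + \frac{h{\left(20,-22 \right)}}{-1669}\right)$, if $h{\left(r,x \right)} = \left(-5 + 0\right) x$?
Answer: $- \frac{627305647}{612523} \approx -1024.1$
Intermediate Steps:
$h{\left(r,x \right)} = - 5 x$
$-1025 + \left(- \frac{2052}{-2202} + \frac{h{\left(20,-22 \right)}}{-1669}\right) = -1025 + \left(- \frac{2052}{-2202} + \frac{\left(-5\right) \left(-22\right)}{-1669}\right) = -1025 + \left(\left(-2052\right) \left(- \frac{1}{2202}\right) + 110 \left(- \frac{1}{1669}\right)\right) = -1025 + \left(\frac{342}{367} - \frac{110}{1669}\right) = -1025 + \frac{530428}{612523} = - \frac{627305647}{612523}$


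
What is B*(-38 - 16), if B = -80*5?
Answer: 21600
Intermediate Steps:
B = -400
B*(-38 - 16) = -400*(-38 - 16) = -400*(-54) = 21600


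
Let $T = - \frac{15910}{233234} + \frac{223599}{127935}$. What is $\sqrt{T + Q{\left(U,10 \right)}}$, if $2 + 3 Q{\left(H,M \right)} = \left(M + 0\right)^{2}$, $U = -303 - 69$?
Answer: $\frac{2 \sqrt{23595883588845733315}}{1657710655} \approx 5.8606$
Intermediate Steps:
$U = -372$
$Q{\left(H,M \right)} = - \frac{2}{3} + \frac{M^{2}}{3}$ ($Q{\left(H,M \right)} = - \frac{2}{3} + \frac{\left(M + 0\right)^{2}}{3} = - \frac{2}{3} + \frac{M^{2}}{3}$)
$T = \frac{8352573886}{4973131965}$ ($T = \left(-15910\right) \frac{1}{233234} + 223599 \cdot \frac{1}{127935} = - \frac{7955}{116617} + \frac{74533}{42645} = \frac{8352573886}{4973131965} \approx 1.6795$)
$\sqrt{T + Q{\left(U,10 \right)}} = \sqrt{\frac{8352573886}{4973131965} - \left(\frac{2}{3} - \frac{10^{2}}{3}\right)} = \sqrt{\frac{8352573886}{4973131965} + \left(- \frac{2}{3} + \frac{1}{3} \cdot 100\right)} = \sqrt{\frac{8352573886}{4973131965} + \left(- \frac{2}{3} + \frac{100}{3}\right)} = \sqrt{\frac{8352573886}{4973131965} + \frac{98}{3}} = \sqrt{\frac{56936072692}{1657710655}} = \frac{2 \sqrt{23595883588845733315}}{1657710655}$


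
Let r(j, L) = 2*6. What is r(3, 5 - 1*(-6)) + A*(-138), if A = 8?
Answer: -1092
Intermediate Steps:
r(j, L) = 12
r(3, 5 - 1*(-6)) + A*(-138) = 12 + 8*(-138) = 12 - 1104 = -1092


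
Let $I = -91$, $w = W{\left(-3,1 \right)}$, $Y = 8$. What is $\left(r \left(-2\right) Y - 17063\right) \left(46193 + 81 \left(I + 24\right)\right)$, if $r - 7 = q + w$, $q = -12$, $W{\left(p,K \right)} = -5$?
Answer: $-689067698$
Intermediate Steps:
$w = -5$
$r = -10$ ($r = 7 - 17 = -10$)
$\left(r \left(-2\right) Y - 17063\right) \left(46193 + 81 \left(I + 24\right)\right) = \left(\left(-10\right) \left(-2\right) 8 - 17063\right) \left(46193 + 81 \left(-91 + 24\right)\right) = \left(20 \cdot 8 - 17063\right) \left(46193 + 81 \left(-67\right)\right) = \left(160 - 17063\right) \left(46193 - 5427\right) = \left(-16903\right) 40766 = -689067698$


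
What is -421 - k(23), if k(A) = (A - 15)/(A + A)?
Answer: -9687/23 ≈ -421.17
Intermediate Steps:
k(A) = (-15 + A)/(2*A) (k(A) = (-15 + A)/((2*A)) = (-15 + A)*(1/(2*A)) = (-15 + A)/(2*A))
-421 - k(23) = -421 - (-15 + 23)/(2*23) = -421 - 8/(2*23) = -421 - 1*4/23 = -421 - 4/23 = -9687/23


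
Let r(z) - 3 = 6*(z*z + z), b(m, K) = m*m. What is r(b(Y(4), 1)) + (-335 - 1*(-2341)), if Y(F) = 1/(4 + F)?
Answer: 4114627/2048 ≈ 2009.1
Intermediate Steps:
b(m, K) = m²
r(z) = 3 + 6*z + 6*z² (r(z) = 3 + 6*(z*z + z) = 3 + 6*(z² + z) = 3 + 6*(z + z²) = 3 + (6*z + 6*z²) = 3 + 6*z + 6*z²)
r(b(Y(4), 1)) + (-335 - 1*(-2341)) = (3 + 6*(1/(4 + 4))² + 6*((1/(4 + 4))²)²) + (-335 - 1*(-2341)) = (3 + 6*(1/8)² + 6*((1/8)²)²) + (-335 + 2341) = (3 + 6*(⅛)² + 6*((⅛)²)²) + 2006 = (3 + 6*(1/64) + 6*(1/64)²) + 2006 = (3 + 3/32 + 6*(1/4096)) + 2006 = (3 + 3/32 + 3/2048) + 2006 = 6339/2048 + 2006 = 4114627/2048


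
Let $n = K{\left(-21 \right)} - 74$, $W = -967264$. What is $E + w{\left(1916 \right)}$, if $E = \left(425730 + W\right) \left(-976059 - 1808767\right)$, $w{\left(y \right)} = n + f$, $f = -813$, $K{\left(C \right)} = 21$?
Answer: $1508077962218$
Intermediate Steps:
$n = -53$ ($n = 21 - 74 = -53$)
$w{\left(y \right)} = -866$ ($w{\left(y \right)} = -53 - 813 = -866$)
$E = 1508077963084$ ($E = \left(425730 - 967264\right) \left(-976059 - 1808767\right) = \left(-541534\right) \left(-2784826\right) = 1508077963084$)
$E + w{\left(1916 \right)} = 1508077963084 - 866 = 1508077962218$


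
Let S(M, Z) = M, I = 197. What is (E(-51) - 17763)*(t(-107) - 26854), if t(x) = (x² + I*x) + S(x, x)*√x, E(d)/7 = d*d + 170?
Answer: -59614856 - 174838*I*√107 ≈ -5.9615e+7 - 1.8085e+6*I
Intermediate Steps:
E(d) = 1190 + 7*d² (E(d) = 7*(d*d + 170) = 7*(d² + 170) = 7*(170 + d²) = 1190 + 7*d²)
t(x) = x² + x^(3/2) + 197*x (t(x) = (x² + 197*x) + x*√x = (x² + 197*x) + x^(3/2) = x² + x^(3/2) + 197*x)
(E(-51) - 17763)*(t(-107) - 26854) = ((1190 + 7*(-51)²) - 17763)*(((-107)² + (-107)^(3/2) + 197*(-107)) - 26854) = ((1190 + 7*2601) - 17763)*((11449 - 107*I*√107 - 21079) - 26854) = ((1190 + 18207) - 17763)*((-9630 - 107*I*√107) - 26854) = (19397 - 17763)*(-36484 - 107*I*√107) = 1634*(-36484 - 107*I*√107) = -59614856 - 174838*I*√107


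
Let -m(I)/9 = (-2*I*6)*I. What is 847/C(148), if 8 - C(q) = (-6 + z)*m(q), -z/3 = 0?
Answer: 847/14193800 ≈ 5.9674e-5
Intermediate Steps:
z = 0 (z = -3*0 = 0)
m(I) = 108*I² (m(I) = -9*(-2*I*6)*I = -9*(-12*I)*I = -(-108)*I² = 108*I²)
C(q) = 8 + 648*q² (C(q) = 8 - (-6 + 0)*108*q² = 8 - (-6)*108*q² = 8 - (-648)*q² = 8 + 648*q²)
847/C(148) = 847/(8 + 648*148²) = 847/(8 + 648*21904) = 847/(8 + 14193792) = 847/14193800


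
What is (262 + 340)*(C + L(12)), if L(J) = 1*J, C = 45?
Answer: 34314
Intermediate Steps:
L(J) = J
(262 + 340)*(C + L(12)) = (262 + 340)*(45 + 12) = 602*57 = 34314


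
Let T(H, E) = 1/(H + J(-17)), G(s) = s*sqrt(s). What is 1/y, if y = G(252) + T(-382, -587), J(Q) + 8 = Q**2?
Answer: 101/163246684607 + 15423912*sqrt(7)/163246684607 ≈ 0.00024998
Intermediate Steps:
J(Q) = -8 + Q**2
G(s) = s**(3/2)
T(H, E) = 1/(281 + H) (T(H, E) = 1/(H + (-8 + (-17)**2)) = 1/(H + (-8 + 289)) = 1/(H + 281) = 1/(281 + H))
y = -1/101 + 1512*sqrt(7) (y = 252**(3/2) + 1/(281 - 382) = 1512*sqrt(7) + 1/(-101) = 1512*sqrt(7) - 1/101 = -1/101 + 1512*sqrt(7) ≈ 4000.4)
1/y = 1/(-1/101 + 1512*sqrt(7))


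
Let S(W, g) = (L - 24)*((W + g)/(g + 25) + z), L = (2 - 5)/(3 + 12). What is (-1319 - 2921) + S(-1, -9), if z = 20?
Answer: -37671/8 ≈ -4708.9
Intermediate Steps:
L = -⅕ (L = -3/15 = -3*1/15 = -⅕ ≈ -0.20000)
S(W, g) = -484 - 121*(W + g)/(5*(25 + g)) (S(W, g) = (-⅕ - 24)*((W + g)/(g + 25) + 20) = -121*((W + g)/(25 + g) + 20)/5 = -121*(20 + (W + g)/(25 + g))/5 = -484 - 121*(W + g)/(5*(25 + g)))
(-1319 - 2921) + S(-1, -9) = (-1319 - 2921) + 121*(-500 - 1*(-1) - 21*(-9))/(5*(25 - 9)) = -4240 + (121/5)*(-500 + 1 + 189)/16 = -4240 + (121/5)*(1/16)*(-310) = -4240 - 3751/8 = -37671/8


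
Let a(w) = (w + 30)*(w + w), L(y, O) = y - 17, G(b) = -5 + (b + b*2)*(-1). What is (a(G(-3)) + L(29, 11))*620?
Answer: 176080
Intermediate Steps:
G(b) = -5 - 3*b (G(b) = -5 + (b + 2*b)*(-1) = -5 + (3*b)*(-1) = -5 - 3*b)
L(y, O) = -17 + y
a(w) = 2*w*(30 + w) (a(w) = (30 + w)*(2*w) = 2*w*(30 + w))
(a(G(-3)) + L(29, 11))*620 = (2*(-5 - 3*(-3))*(30 + (-5 - 3*(-3))) + (-17 + 29))*620 = (2*(-5 + 9)*(30 + (-5 + 9)) + 12)*620 = (2*4*(30 + 4) + 12)*620 = (2*4*34 + 12)*620 = (272 + 12)*620 = 284*620 = 176080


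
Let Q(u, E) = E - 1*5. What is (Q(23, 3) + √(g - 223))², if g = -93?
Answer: 4*(1 - I*√79)² ≈ -312.0 - 71.106*I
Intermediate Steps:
Q(u, E) = -5 + E (Q(u, E) = E - 5 = -5 + E)
(Q(23, 3) + √(g - 223))² = ((-5 + 3) + √(-93 - 223))² = (-2 + √(-316))² = (-2 + 2*I*√79)²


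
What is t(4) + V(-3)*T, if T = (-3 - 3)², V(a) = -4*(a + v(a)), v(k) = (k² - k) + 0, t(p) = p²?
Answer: -1280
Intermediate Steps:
v(k) = k² - k
V(a) = -4*a - 4*a*(-1 + a) (V(a) = -4*(a + a*(-1 + a)) = -4*a - 4*a*(-1 + a))
T = 36 (T = (-6)² = 36)
t(4) + V(-3)*T = 4² - 4*(-3)²*36 = 16 - 4*9*36 = 16 - 36*36 = 16 - 1296 = -1280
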